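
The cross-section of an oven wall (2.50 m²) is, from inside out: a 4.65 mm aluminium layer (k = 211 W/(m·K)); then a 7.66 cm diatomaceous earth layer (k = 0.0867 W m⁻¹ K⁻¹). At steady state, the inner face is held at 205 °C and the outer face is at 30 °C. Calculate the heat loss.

Q = 495 W

Series thermal resistances, inner to outer:
  R_aluminium = L/(kA) = 0.00465/(211·2.50) = 8.815×10^-6 K/W
  R_diatomaceous earth = L/(kA) = 0.0766/(0.0867·2.50) = 0.3534 K/W
ΣR = 8.815×10^-6 + 0.3534 = 0.3534 K/W
Q = ΔT/ΣR = (205 °C − 30 °C)/0.3534 = 495 W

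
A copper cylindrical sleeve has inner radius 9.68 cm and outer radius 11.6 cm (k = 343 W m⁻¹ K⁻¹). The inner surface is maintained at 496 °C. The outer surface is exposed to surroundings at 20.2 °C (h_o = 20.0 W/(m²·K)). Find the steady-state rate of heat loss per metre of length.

Resistance network (inner→outer):
  R'_copper = ln(0.116/0.0968)/(2πk) = 0.1809/(2π·343) = 8.396×10^-5 m·K/W
  R'_conv,out = 1/(2πr h) = 1/(2π·0.116·20.0) = 0.06860 m·K/W
ΣR = 8.396×10^-5 + 0.06860 = 0.06868 m·K/W
Q' = ΔT/ΣR = (496 °C − 20.2 °C)/0.06868 = 6930 W/m

Q' = 6.93 kW/m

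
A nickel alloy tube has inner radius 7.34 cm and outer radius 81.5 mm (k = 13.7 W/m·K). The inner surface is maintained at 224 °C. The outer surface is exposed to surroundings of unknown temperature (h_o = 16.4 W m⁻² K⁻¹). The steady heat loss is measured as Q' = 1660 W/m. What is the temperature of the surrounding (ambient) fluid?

T_out = 24.3 °C

Sum the resistances:
  R'_nickel alloy = ln(0.0815/0.0734)/(2πk) = 0.1047/(2π·13.7) = 0.001216 m·K/W
  R'_conv,out = 1/(2πr h) = 1/(2π·0.0815·16.4) = 0.1191 m·K/W
ΣR = 0.1203 m·K/W
ΔT = Q'·ΣR = 1660 × 0.1203 = 199.7 K
Heat flows outward, so T_out = T_in − ΔT = 224 − 199.7 = 24.3 °C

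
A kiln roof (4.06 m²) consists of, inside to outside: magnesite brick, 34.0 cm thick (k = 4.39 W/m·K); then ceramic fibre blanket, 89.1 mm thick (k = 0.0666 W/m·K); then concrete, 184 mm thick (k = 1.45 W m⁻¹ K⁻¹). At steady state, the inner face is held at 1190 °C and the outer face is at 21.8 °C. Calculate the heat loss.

Treat each layer as a resistance in series:
  R_magnesite brick = L/(kA) = 0.340/(4.39·4.06) = 0.01908 K/W
  R_ceramic fibre blanket = L/(kA) = 0.0891/(0.0666·4.06) = 0.3295 K/W
  R_concrete = L/(kA) = 0.184/(1.45·4.06) = 0.03126 K/W
ΣR = 0.01908 + 0.3295 + 0.03126 = 0.3798 K/W
Q = ΔT/ΣR = (1190 °C − 21.8 °C)/0.3798 = 3080 W

Q = 3080 W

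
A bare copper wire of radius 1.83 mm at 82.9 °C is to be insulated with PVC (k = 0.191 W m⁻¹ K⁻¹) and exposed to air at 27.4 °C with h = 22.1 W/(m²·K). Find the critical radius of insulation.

r_cr = 0.864 cm

For a cylinder, r_cr = k_ins/h = 0.191/22.1 = 0.00864 m = 0.864 cm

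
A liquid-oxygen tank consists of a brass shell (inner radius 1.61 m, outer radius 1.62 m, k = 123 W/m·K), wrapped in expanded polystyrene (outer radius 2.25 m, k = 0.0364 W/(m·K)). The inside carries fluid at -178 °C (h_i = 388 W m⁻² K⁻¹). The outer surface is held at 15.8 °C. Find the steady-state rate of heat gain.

Q = 513 W

Treat each layer as a resistance in series:
  R_conv,in = 1/(4πr²h) = 1/(4π·1.61²·388) = 7.912×10^-5 K/W
  R_brass = (1/1.61 − 1/1.62)/(4πk) = 0.003834/(4π·123) = 2.481×10^-6 K/W
  R_expanded polystyrene = (1/1.62 − 1/2.25)/(4πk) = 0.1728/(4π·0.0364) = 0.3779 K/W
ΣR = 7.912×10^-5 + 2.481×10^-6 + 0.3779 = 0.3780 K/W
Q = ΔT/ΣR = (-178 °C − 15.8 °C)/0.3780 = -513 W
(Negative Q ⇒ heat flows inward; heat gain = 513 W.)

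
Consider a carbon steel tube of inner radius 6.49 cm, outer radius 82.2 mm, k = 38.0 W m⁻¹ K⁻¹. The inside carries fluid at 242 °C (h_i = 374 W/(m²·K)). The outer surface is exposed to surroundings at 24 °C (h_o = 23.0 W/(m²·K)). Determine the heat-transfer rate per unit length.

Treat each layer as a resistance in series:
  R'_conv,in = 1/(2πr h) = 1/(2π·0.0649·374) = 0.006557 m·K/W
  R'_carbon steel = ln(0.0822/0.0649)/(2πk) = 0.2363/(2π·38.0) = 9.897×10^-4 m·K/W
  R'_conv,out = 1/(2πr h) = 1/(2π·0.0822·23.0) = 0.08418 m·K/W
ΣR = 0.006557 + 9.897×10^-4 + 0.08418 = 0.09173 m·K/W
Q' = ΔT/ΣR = (242 °C − 24 °C)/0.09173 = 2380 W/m

Q' = 2.38 kW/m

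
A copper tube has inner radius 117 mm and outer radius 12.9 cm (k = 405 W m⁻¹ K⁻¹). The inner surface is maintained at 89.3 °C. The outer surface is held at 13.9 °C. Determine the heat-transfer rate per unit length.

Q' = 1970 kW/m

Q' = 2πk·ΔT/ln(r₂/r₁) = 2π × 405 × 75.4 / ln(0.129/0.117) = 1.97×10^6 W/m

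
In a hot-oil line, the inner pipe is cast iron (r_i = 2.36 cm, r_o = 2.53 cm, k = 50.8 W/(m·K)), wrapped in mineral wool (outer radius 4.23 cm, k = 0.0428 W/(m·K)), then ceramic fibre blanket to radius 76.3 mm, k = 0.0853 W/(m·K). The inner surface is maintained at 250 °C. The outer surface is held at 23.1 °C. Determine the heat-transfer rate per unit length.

Treat each layer as a resistance in series:
  R'_cast iron = ln(0.0253/0.0236)/(2πk) = 0.06956/(2π·50.8) = 2.179×10^-4 m·K/W
  R'_mineral wool = ln(0.0423/0.0253)/(2πk) = 0.5140/(2π·0.0428) = 1.911 m·K/W
  R'_ceramic fibre blanket = ln(0.0763/0.0423)/(2πk) = 0.5899/(2π·0.0853) = 1.101 m·K/W
ΣR = 2.179×10^-4 + 1.911 + 1.101 = 3.012 m·K/W
Q' = ΔT/ΣR = (250 °C − 23.1 °C)/3.012 = 75.3 W/m

Q' = 75.3 W/m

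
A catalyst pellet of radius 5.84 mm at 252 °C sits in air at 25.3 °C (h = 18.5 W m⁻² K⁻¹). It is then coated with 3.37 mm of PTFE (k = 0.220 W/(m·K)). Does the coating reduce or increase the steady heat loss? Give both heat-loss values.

increases: 1.80 → 3.09 W

Critical radius for a sphere: r_cr = 2k/h = 0.0238 m = 2.38 cm.
Outer radius after coating: r₂ = 0.00584 + 0.00337 = 0.00921 m.
Since r₁ < r_cr and r₂ ≤ r_cr, the coating moves toward the maximum at r_cr — heat loss rises.
Bare: R = 1/(4πr₁²h) = 126.1 K/W; Q = 226.7/126.1 = 1.80 W.
Coated: R = R_cond + R_conv = 73.37 K/W; Q = 226.7/73.37 = 3.09 W.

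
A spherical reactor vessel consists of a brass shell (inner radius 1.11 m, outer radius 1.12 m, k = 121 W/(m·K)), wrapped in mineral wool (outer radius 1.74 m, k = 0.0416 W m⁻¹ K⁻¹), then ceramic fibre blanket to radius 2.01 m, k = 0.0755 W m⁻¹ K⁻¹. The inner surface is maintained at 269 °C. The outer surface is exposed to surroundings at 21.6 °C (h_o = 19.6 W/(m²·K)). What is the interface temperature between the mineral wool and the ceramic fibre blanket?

Treat each layer as a resistance in series:
  R_brass = (1/1.11 − 1/1.12)/(4πk) = 0.008044/(4π·121) = 5.290×10^-6 K/W
  R_mineral wool = (1/1.12 − 1/1.74)/(4πk) = 0.3181/(4π·0.0416) = 0.6086 K/W
  R_ceramic fibre blanket = (1/1.74 − 1/2.01)/(4πk) = 0.07720/(4π·0.0755) = 0.08137 K/W
  R_conv,out = 1/(4πr²h) = 1/(4π·2.01²·19.6) = 0.001005 K/W
ΣR = 5.290×10^-6 + 0.6086 + 0.08137 + 0.001005 = 0.6910 K/W
Q = ΔT/ΣR = (269 °C − 21.6 °C)/0.6910 = 358.0 W
From the inner boundary to the mineral wool/ceramic fibre blanket interface, ΣR_partial = 0.6086 K/W.
T_interface = T_in − Q·ΣR_partial = 269 °C − (358.0)(0.6086) = 51.1 °C

T = 51.1 °C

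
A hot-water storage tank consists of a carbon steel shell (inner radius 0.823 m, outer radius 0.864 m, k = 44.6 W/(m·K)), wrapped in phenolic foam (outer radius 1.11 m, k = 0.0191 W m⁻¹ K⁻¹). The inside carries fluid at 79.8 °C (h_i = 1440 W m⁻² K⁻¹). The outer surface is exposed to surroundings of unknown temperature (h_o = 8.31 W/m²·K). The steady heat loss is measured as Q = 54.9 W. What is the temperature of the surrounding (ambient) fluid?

T_out = 20.7 °C

Sum the resistances:
  R_conv,in = 1/(4πr²h) = 1/(4π·0.823²·1440) = 8.159×10^-5 K/W
  R_carbon steel = (1/0.823 − 1/0.864)/(4πk) = 0.05766/(4π·44.6) = 1.029×10^-4 K/W
  R_phenolic foam = (1/0.864 − 1/1.11)/(4πk) = 0.2565/(4π·0.0191) = 1.069 K/W
  R_conv,out = 1/(4πr²h) = 1/(4π·1.11²·8.31) = 0.007772 K/W
ΣR = 1.077 K/W
ΔT = Q·ΣR = 54.9 × 1.077 = 59.13 K
Heat flows outward, so T_out = T_in − ΔT = 79.8 − 59.13 = 20.7 °C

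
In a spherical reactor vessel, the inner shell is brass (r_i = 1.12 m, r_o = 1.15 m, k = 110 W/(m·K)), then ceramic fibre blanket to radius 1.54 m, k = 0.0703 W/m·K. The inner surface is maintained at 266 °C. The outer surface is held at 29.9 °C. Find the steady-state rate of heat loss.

Series thermal resistances, inner to outer:
  R_brass = (1/1.12 − 1/1.15)/(4πk) = 0.02329/(4π·110) = 1.685×10^-5 K/W
  R_ceramic fibre blanket = (1/1.15 − 1/1.54)/(4πk) = 0.2202/(4π·0.0703) = 0.2493 K/W
ΣR = 1.685×10^-5 + 0.2493 = 0.2493 K/W
Q = ΔT/ΣR = (266 °C − 29.9 °C)/0.2493 = 947 W

Q = 947 W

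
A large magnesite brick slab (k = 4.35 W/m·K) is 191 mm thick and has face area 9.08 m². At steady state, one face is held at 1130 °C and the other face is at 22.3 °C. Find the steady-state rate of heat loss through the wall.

Q = kA·ΔT/L = 4.35 × 9.08 × |1130 °C − 22.3 °C| / 0.191 = 2.29×10^5 W

Q = 229 kW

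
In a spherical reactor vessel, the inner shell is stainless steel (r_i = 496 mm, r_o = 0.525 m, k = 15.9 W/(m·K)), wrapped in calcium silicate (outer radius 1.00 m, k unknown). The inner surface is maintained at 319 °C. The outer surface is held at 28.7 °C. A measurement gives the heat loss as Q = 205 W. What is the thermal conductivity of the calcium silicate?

k = 0.0509 W/m·K

ΣR = ΔT/Q = |319 − 28.7|/205 = 1.416 K/W
Known resistances:
  R_stainless steel = (1/0.496 − 1/0.525)/(4πk) = 0.1114/(4π·15.9) = 5.574×10^-4 K/W
R_calcium silicate = ΣR − ΣR_known = 1.416 − 5.574×10^-4 = 1.415 K/W
(1/r₁−1/r₂)/(4πk) = 1.415 ⇒ k = 0.9048/(4π·1.415) = 0.0509 W/m·K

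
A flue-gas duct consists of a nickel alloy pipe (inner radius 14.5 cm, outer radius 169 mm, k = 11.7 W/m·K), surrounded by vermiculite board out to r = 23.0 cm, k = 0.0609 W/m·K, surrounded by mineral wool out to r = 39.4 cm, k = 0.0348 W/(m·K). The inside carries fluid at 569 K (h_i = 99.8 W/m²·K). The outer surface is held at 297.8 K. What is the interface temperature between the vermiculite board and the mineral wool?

Resistance network (inner→outer):
  R'_conv,in = 1/(2πr h) = 1/(2π·0.145·99.8) = 0.01100 m·K/W
  R'_nickel alloy = ln(0.169/0.145)/(2πk) = 0.1532/(2π·11.7) = 0.002084 m·K/W
  R'_vermiculite board = ln(0.230/0.169)/(2πk) = 0.3082/(2π·0.0609) = 0.8054 m·K/W
  R'_mineral wool = ln(0.394/0.230)/(2πk) = 0.5383/(2π·0.0348) = 2.462 m·K/W
ΣR = 0.01100 + 0.002084 + 0.8054 + 2.462 = 3.280 m·K/W
Q' = ΔT/ΣR = (569 K − 297.8 K)/3.280 = 82.68 W/m
From the inner boundary to the vermiculite board/mineral wool interface, ΣR_partial = 0.8185 m·K/W.
T_interface = T_in − Q'·ΣR_partial = 569 K − (82.68)(0.8185) = 501 K

T = 501 K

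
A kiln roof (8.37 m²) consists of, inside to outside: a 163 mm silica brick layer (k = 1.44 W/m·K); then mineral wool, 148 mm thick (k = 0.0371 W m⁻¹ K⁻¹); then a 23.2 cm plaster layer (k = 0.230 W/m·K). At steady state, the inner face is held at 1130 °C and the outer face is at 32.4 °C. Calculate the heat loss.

Series thermal resistances, inner to outer:
  R_silica brick = L/(kA) = 0.163/(1.44·8.37) = 0.01352 K/W
  R_mineral wool = L/(kA) = 0.148/(0.0371·8.37) = 0.4766 K/W
  R_plaster = L/(kA) = 0.232/(0.230·8.37) = 0.1205 K/W
ΣR = 0.01352 + 0.4766 + 0.1205 = 0.6106 K/W
Q = ΔT/ΣR = (1130 °C − 32.4 °C)/0.6106 = 1800 W

Q = 1800 W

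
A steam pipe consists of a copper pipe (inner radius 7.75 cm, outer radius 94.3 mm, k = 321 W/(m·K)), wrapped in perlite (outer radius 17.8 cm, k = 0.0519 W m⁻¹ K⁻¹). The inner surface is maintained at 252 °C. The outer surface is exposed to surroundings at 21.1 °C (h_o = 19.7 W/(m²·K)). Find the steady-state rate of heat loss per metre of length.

Q' = 116 W/m

Resistance network (inner→outer):
  R'_copper = ln(0.0943/0.0775)/(2πk) = 0.1962/(2π·321) = 9.728×10^-5 m·K/W
  R'_perlite = ln(0.178/0.0943)/(2πk) = 0.6353/(2π·0.0519) = 1.948 m·K/W
  R'_conv,out = 1/(2πr h) = 1/(2π·0.178·19.7) = 0.04539 m·K/W
ΣR = 9.728×10^-5 + 1.948 + 0.04539 = 1.993 m·K/W
Q' = ΔT/ΣR = (252 °C − 21.1 °C)/1.993 = 116 W/m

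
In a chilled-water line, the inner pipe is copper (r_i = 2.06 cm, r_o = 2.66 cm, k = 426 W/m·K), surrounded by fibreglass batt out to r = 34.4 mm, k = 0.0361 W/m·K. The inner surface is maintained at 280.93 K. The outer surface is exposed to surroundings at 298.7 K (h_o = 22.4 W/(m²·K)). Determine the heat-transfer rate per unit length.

Q' = 13.3 W/m

Series thermal resistances, inner to outer:
  R'_copper = ln(0.0266/0.0206)/(2πk) = 0.2556/(2π·426) = 9.550×10^-5 m·K/W
  R'_fibreglass batt = ln(0.0344/0.0266)/(2πk) = 0.2571/(2π·0.0361) = 1.134 m·K/W
  R'_conv,out = 1/(2πr h) = 1/(2π·0.0344·22.4) = 0.2065 m·K/W
ΣR = 9.550×10^-5 + 1.134 + 0.2065 = 1.341 m·K/W
Q' = ΔT/ΣR = (280.93 K − 298.7 K)/1.341 = -13.3 W/m
(Negative Q' ⇒ heat flows inward; heat gain = 13.3 W/m.)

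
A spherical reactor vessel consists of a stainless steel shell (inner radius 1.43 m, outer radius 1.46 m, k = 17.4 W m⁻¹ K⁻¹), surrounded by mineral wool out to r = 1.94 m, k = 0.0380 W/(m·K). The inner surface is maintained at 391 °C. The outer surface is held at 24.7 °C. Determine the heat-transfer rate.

Q = 1030 W

Resistance network (inner→outer):
  R_stainless steel = (1/1.43 − 1/1.46)/(4πk) = 0.01437/(4π·17.4) = 6.572×10^-5 K/W
  R_mineral wool = (1/1.46 − 1/1.94)/(4πk) = 0.1695/(4π·0.0380) = 0.3549 K/W
ΣR = 6.572×10^-5 + 0.3549 = 0.3550 K/W
Q = ΔT/ΣR = (391 °C − 24.7 °C)/0.3550 = 1030 W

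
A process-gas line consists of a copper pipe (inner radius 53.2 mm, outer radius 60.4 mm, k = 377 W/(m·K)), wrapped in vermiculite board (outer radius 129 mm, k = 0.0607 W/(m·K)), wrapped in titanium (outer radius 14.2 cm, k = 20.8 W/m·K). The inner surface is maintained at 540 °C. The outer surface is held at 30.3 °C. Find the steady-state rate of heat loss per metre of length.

Treat each layer as a resistance in series:
  R'_copper = ln(0.0604/0.0532)/(2πk) = 0.1269/(2π·377) = 5.359×10^-5 m·K/W
  R'_vermiculite board = ln(0.129/0.0604)/(2πk) = 0.7588/(2π·0.0607) = 1.990 m·K/W
  R'_titanium = ln(0.142/0.129)/(2πk) = 0.09601/(2π·20.8) = 7.347×10^-4 m·K/W
ΣR = 5.359×10^-5 + 1.990 + 7.347×10^-4 = 1.991 m·K/W
Q' = ΔT/ΣR = (540 °C − 30.3 °C)/1.991 = 256 W/m

Q' = 256 W/m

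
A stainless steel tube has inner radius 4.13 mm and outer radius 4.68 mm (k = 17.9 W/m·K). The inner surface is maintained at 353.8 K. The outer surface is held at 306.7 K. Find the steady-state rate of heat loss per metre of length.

Q' = 42.4 kW/m

Q' = 2πk·ΔT/ln(r₂/r₁) = 2π × 17.9 × 47.1 / ln(0.00468/0.00413) = 42400 W/m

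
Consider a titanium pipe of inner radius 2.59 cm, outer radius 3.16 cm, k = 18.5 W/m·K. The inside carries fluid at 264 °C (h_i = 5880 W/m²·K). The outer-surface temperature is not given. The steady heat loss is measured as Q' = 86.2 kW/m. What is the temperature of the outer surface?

Sum the resistances:
  R'_conv,in = 1/(2πr h) = 1/(2π·0.0259·5880) = 0.001045 m·K/W
  R'_titanium = ln(0.0316/0.0259)/(2πk) = 0.1989/(2π·18.5) = 0.001711 m·K/W
ΣR = 0.002756 m·K/W
ΔT = Q'·ΣR = 86200 × 0.002756 = 237.6 K
Heat flows outward, so T_out = T_in − ΔT = 264 − 237.6 = 26.4 °C

T_out = 26.4 °C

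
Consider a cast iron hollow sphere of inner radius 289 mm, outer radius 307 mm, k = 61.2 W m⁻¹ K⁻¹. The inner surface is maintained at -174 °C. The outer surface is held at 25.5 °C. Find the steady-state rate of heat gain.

Q = 756 kW

Q = 4πk·ΔT/(1/r₁ − 1/r₂) = 4π × 61.2 × 199.5 / (1/0.289 − 1/0.307) = 7.56×10^5 W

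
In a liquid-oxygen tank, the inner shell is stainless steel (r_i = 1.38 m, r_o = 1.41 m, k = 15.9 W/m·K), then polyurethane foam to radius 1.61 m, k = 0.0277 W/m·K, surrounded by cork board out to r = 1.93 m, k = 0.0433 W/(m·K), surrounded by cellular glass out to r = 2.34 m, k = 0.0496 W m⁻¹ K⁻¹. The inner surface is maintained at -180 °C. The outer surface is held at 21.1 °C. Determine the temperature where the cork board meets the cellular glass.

T = -28.7 °C

Series thermal resistances, inner to outer:
  R_stainless steel = (1/1.38 − 1/1.41)/(4πk) = 0.01542/(4π·15.9) = 7.716×10^-5 K/W
  R_polyurethane foam = (1/1.41 − 1/1.61)/(4πk) = 0.08810/(4π·0.0277) = 0.2531 K/W
  R_cork board = (1/1.61 − 1/1.93)/(4πk) = 0.1030/(4π·0.0433) = 0.1893 K/W
  R_cellular glass = (1/1.93 − 1/2.34)/(4πk) = 0.09078/(4π·0.0496) = 0.1457 K/W
ΣR = 7.716×10^-5 + 0.2531 + 0.1893 + 0.1457 = 0.5882 K/W
Q = ΔT/ΣR = (-180 °C − 21.1 °C)/0.5882 = -341.9 W
From the inner boundary to the cork board/cellular glass interface, ΣR_partial = 0.4425 K/W.
T_interface = T_in − Q·ΣR_partial = -180 °C − (-341.9)(0.4425) = -28.7 °C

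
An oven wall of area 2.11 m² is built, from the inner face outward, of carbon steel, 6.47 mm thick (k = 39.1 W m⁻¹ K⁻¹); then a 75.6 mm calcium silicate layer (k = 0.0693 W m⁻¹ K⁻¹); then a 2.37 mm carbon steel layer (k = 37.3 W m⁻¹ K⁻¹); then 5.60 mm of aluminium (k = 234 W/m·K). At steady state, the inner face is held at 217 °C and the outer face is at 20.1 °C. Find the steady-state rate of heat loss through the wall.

Resistance network (inner→outer):
  R_carbon steel = L/(kA) = 0.00647/(39.1·2.11) = 7.842×10^-5 K/W
  R_calcium silicate = L/(kA) = 0.0756/(0.0693·2.11) = 0.5170 K/W
  R_carbon steel = L/(kA) = 0.00237/(37.3·2.11) = 3.011×10^-5 K/W
  R_aluminium = L/(kA) = 0.00560/(234·2.11) = 1.134×10^-5 K/W
ΣR = 7.842×10^-5 + 0.5170 + 3.011×10^-5 + 1.134×10^-5 = 0.5171 K/W
Q = ΔT/ΣR = (217 °C − 20.1 °C)/0.5171 = 381 W

Q = 381 W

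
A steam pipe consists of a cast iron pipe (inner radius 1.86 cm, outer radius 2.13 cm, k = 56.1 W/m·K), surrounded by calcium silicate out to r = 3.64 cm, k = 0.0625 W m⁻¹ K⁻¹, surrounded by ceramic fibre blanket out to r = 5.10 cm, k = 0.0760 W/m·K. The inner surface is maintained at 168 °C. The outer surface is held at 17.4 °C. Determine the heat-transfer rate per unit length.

Series thermal resistances, inner to outer:
  R'_cast iron = ln(0.0213/0.0186)/(2πk) = 0.1355/(2π·56.1) = 3.845×10^-4 m·K/W
  R'_calcium silicate = ln(0.0364/0.0213)/(2πk) = 0.5359/(2π·0.0625) = 1.365 m·K/W
  R'_ceramic fibre blanket = ln(0.0510/0.0364)/(2πk) = 0.3373/(2π·0.0760) = 0.7063 m·K/W
ΣR = 3.845×10^-4 + 1.365 + 0.7063 = 2.072 m·K/W
Q' = ΔT/ΣR = (168 °C − 17.4 °C)/2.072 = 72.7 W/m

Q' = 72.7 W/m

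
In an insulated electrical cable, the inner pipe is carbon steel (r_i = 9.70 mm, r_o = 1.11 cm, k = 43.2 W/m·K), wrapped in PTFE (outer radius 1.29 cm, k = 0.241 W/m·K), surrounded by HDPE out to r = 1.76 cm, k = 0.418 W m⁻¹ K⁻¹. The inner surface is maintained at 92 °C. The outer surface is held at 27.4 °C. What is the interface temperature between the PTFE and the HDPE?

Resistance network (inner→outer):
  R'_carbon steel = ln(0.0111/0.00970)/(2πk) = 0.1348/(2π·43.2) = 4.967×10^-4 m·K/W
  R'_PTFE = ln(0.0129/0.0111)/(2πk) = 0.1503/(2π·0.241) = 0.09925 m·K/W
  R'_HDPE = ln(0.0176/0.0129)/(2πk) = 0.3107/(2π·0.418) = 0.1183 m·K/W
ΣR = 4.967×10^-4 + 0.09925 + 0.1183 = 0.2180 m·K/W
Q' = ΔT/ΣR = (92 °C − 27.4 °C)/0.2180 = 296.3 W/m
From the inner boundary to the PTFE/HDPE interface, ΣR_partial = 0.09975 m·K/W.
T_interface = T_in − Q'·ΣR_partial = 92 °C − (296.3)(0.09975) = 62.4 °C

T = 62.4 °C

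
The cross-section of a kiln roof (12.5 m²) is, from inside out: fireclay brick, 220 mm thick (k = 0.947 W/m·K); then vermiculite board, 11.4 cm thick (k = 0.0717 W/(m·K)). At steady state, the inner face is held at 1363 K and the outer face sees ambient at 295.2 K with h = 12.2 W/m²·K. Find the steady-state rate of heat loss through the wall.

Resistance network (inner→outer):
  R_fireclay brick = L/(kA) = 0.220/(0.947·12.5) = 0.01859 K/W
  R_vermiculite board = L/(kA) = 0.114/(0.0717·12.5) = 0.1272 K/W
  R_conv,out = 1/(hA) = 1/(12.2·12.5) = 0.006557 K/W
ΣR = 0.01859 + 0.1272 + 0.006557 = 0.1523 K/W
Q = ΔT/ΣR = (1363 K − 295.2 K)/0.1523 = 7010 W

Q = 7010 W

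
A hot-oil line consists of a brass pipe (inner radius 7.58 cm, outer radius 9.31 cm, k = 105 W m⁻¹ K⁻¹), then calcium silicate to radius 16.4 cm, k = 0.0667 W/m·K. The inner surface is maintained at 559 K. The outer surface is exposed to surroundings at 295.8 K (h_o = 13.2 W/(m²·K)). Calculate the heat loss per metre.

Q' = 185 W/m

Series thermal resistances, inner to outer:
  R'_brass = ln(0.0931/0.0758)/(2πk) = 0.2056/(2π·105) = 3.116×10^-4 m·K/W
  R'_calcium silicate = ln(0.164/0.0931)/(2πk) = 0.5662/(2π·0.0667) = 1.351 m·K/W
  R'_conv,out = 1/(2πr h) = 1/(2π·0.164·13.2) = 0.07352 m·K/W
ΣR = 3.116×10^-4 + 1.351 + 0.07352 = 1.425 m·K/W
Q' = ΔT/ΣR = (559 K − 295.8 K)/1.425 = 185 W/m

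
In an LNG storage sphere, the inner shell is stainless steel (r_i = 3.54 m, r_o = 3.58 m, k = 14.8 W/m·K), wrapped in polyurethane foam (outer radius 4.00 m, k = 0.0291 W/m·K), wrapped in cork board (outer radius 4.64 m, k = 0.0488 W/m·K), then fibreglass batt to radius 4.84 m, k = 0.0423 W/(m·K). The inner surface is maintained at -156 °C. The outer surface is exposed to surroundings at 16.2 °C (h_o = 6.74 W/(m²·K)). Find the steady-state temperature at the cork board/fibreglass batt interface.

Series thermal resistances, inner to outer:
  R_stainless steel = (1/3.54 − 1/3.58)/(4πk) = 0.003156/(4π·14.8) = 1.697×10^-5 K/W
  R_polyurethane foam = (1/3.58 − 1/4.00)/(4πk) = 0.02933/(4π·0.0291) = 0.08021 K/W
  R_cork board = (1/4.00 − 1/4.64)/(4πk) = 0.03448/(4π·0.0488) = 0.05623 K/W
  R_fibreglass batt = (1/4.64 − 1/4.84)/(4πk) = 0.008906/(4π·0.0423) = 0.01675 K/W
  R_conv,out = 1/(4πr²h) = 1/(4π·4.84²·6.74) = 5.040×10^-4 K/W
ΣR = 1.697×10^-5 + 0.08021 + 0.05623 + 0.01675 + 5.040×10^-4 = 0.1537 K/W
Q = ΔT/ΣR = (-156 °C − 16.2 °C)/0.1537 = -1120 W
From the inner boundary to the cork board/fibreglass batt interface, ΣR_partial = 0.1365 K/W.
T_interface = T_in − Q·ΣR_partial = -156 °C − (-1120)(0.1365) = -3.1 °C

T = -3.1 °C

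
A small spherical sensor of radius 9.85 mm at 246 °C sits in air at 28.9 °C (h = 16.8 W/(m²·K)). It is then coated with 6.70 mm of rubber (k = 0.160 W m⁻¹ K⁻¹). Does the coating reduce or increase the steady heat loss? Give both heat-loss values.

increases: 4.45 → 5.75 W

Critical radius for a sphere: r_cr = 2k/h = 0.0190 m = 1.90 cm.
Outer radius after coating: r₂ = 0.00985 + 0.00670 = 0.01655 m.
Since r₁ < r_cr and r₂ ≤ r_cr, the coating moves toward the maximum at r_cr — heat loss rises.
Bare: R = 1/(4πr₁²h) = 48.82 K/W; Q = 217.1/48.82 = 4.45 W.
Coated: R = R_cond + R_conv = 37.73 K/W; Q = 217.1/37.73 = 5.75 W.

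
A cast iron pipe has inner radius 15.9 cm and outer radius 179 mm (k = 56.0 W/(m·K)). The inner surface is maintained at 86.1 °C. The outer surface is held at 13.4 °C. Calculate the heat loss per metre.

Q' = 2πk·ΔT/ln(r₂/r₁) = 2π × 56.0 × 72.7 / ln(0.179/0.159) = 2.16×10^5 W/m

Q' = 216 kW/m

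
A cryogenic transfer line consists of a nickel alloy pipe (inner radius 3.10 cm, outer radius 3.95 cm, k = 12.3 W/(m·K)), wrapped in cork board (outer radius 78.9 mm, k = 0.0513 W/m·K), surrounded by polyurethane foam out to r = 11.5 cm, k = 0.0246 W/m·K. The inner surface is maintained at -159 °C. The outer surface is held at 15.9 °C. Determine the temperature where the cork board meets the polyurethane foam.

T = -77.0 °C

Treat each layer as a resistance in series:
  R'_nickel alloy = ln(0.0395/0.0310)/(2πk) = 0.2423/(2π·12.3) = 0.003135 m·K/W
  R'_cork board = ln(0.0789/0.0395)/(2πk) = 0.6919/(2π·0.0513) = 2.147 m·K/W
  R'_polyurethane foam = ln(0.115/0.0789)/(2πk) = 0.3768/(2π·0.0246) = 2.437 m·K/W
ΣR = 0.003135 + 2.147 + 2.437 = 4.587 m·K/W
Q' = ΔT/ΣR = (-159 °C − 15.9 °C)/4.587 = -38.13 W/m
From the inner boundary to the cork board/polyurethane foam interface, ΣR_partial = 2.150 m·K/W.
T_interface = T_in − Q'·ΣR_partial = -159 °C − (-38.13)(2.150) = -77.0 °C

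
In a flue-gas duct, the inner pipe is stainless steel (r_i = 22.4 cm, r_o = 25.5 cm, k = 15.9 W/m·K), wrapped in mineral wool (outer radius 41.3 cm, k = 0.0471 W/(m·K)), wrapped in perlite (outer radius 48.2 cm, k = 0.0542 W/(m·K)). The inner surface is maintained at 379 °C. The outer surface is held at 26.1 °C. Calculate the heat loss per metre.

Q' = 169 W/m

Series thermal resistances, inner to outer:
  R'_stainless steel = ln(0.255/0.224)/(2πk) = 0.1296/(2π·15.9) = 0.001297 m·K/W
  R'_mineral wool = ln(0.413/0.255)/(2πk) = 0.4822/(2π·0.0471) = 1.629 m·K/W
  R'_perlite = ln(0.482/0.413)/(2πk) = 0.1545/(2π·0.0542) = 0.4537 m·K/W
ΣR = 0.001297 + 1.629 + 0.4537 = 2.084 m·K/W
Q' = ΔT/ΣR = (379 °C − 26.1 °C)/2.084 = 169 W/m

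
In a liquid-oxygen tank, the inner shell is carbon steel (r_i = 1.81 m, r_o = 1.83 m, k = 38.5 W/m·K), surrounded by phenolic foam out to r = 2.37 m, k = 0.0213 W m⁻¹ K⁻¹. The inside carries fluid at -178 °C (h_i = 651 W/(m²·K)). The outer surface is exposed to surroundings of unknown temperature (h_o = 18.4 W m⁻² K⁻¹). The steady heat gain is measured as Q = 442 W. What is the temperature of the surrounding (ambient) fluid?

T_out = 28.0 °C

Series resistances:
  R_conv,in = 1/(4πr²h) = 1/(4π·1.81²·651) = 3.731×10^-5 K/W
  R_carbon steel = (1/1.81 − 1/1.83)/(4πk) = 0.006038/(4π·38.5) = 1.248×10^-5 K/W
  R_phenolic foam = (1/1.83 − 1/2.37)/(4πk) = 0.1245/(4π·0.0213) = 0.4652 K/W
  R_conv,out = 1/(4πr²h) = 1/(4π·2.37²·18.4) = 7.700×10^-4 K/W
ΣR = 0.4660 K/W
ΔT = Q·ΣR = 442 × 0.4660 = 206.0 K
Heat flows inward, so T_out = T_in + ΔT = -178 + 206.0 = 28.0 °C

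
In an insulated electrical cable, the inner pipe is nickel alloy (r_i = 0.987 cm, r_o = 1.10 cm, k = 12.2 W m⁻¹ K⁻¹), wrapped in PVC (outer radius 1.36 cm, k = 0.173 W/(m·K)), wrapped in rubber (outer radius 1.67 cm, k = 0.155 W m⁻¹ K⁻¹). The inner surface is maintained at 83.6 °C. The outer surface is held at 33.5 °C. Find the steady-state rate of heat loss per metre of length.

Series thermal resistances, inner to outer:
  R'_nickel alloy = ln(0.0110/0.00987)/(2πk) = 0.1084/(2π·12.2) = 0.001414 m·K/W
  R'_PVC = ln(0.0136/0.0110)/(2πk) = 0.2122/(2π·0.173) = 0.1952 m·K/W
  R'_rubber = ln(0.0167/0.0136)/(2πk) = 0.2053/(2π·0.155) = 0.2108 m·K/W
ΣR = 0.001414 + 0.1952 + 0.2108 = 0.4074 m·K/W
Q' = ΔT/ΣR = (83.6 °C − 33.5 °C)/0.4074 = 123 W/m

Q' = 123 W/m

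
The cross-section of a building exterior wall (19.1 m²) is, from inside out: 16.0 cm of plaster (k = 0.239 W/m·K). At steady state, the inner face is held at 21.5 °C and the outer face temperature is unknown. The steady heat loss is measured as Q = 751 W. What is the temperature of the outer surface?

Series resistances:
  R_plaster = L/(kA) = 0.160/(0.239·19.1) = 0.03505 K/W
ΣR = 0.03505 K/W
ΔT = Q·ΣR = 751 × 0.03505 = 26.32 K
Heat flows outward, so T_out = T_in − ΔT = 21.5 − 26.32 = -4.82 °C

T_out = -4.82 °C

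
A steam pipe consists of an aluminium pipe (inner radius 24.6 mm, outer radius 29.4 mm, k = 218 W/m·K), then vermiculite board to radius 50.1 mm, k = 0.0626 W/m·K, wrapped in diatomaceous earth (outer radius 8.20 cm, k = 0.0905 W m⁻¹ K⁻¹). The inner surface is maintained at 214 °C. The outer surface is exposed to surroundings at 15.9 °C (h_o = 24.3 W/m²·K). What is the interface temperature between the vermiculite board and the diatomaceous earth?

T = 97.4 °C

Resistance network (inner→outer):
  R'_aluminium = ln(0.0294/0.0246)/(2πk) = 0.1782/(2π·218) = 1.301×10^-4 m·K/W
  R'_vermiculite board = ln(0.0501/0.0294)/(2πk) = 0.5330/(2π·0.0626) = 1.355 m·K/W
  R'_diatomaceous earth = ln(0.0820/0.0501)/(2πk) = 0.4927/(2π·0.0905) = 0.8665 m·K/W
  R'_conv,out = 1/(2πr h) = 1/(2π·0.0820·24.3) = 0.07987 m·K/W
ΣR = 1.301×10^-4 + 1.355 + 0.8665 + 0.07987 = 2.302 m·K/W
Q' = ΔT/ΣR = (214 °C − 15.9 °C)/2.302 = 86.06 W/m
From the inner boundary to the vermiculite board/diatomaceous earth interface, ΣR_partial = 1.355 m·K/W.
T_interface = T_in − Q'·ΣR_partial = 214 °C − (86.06)(1.355) = 97.4 °C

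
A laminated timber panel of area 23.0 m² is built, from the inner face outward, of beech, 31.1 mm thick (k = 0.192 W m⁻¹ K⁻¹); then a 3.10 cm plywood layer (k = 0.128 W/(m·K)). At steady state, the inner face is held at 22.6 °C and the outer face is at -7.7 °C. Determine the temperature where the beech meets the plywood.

T = 10.5 °C

Series thermal resistances, inner to outer:
  R_beech = L/(kA) = 0.0311/(0.192·23.0) = 0.007043 K/W
  R_plywood = L/(kA) = 0.0310/(0.128·23.0) = 0.01053 K/W
ΣR = 0.007043 + 0.01053 = 0.01757 K/W
Q = ΔT/ΣR = (22.6 °C − -7.7 °C)/0.01757 = 1725 W
From the inner boundary to the beech/plywood interface, ΣR_partial = 0.007043 K/W.
T_interface = T_in − Q·ΣR_partial = 22.6 °C − (1725)(0.007043) = 10.5 °C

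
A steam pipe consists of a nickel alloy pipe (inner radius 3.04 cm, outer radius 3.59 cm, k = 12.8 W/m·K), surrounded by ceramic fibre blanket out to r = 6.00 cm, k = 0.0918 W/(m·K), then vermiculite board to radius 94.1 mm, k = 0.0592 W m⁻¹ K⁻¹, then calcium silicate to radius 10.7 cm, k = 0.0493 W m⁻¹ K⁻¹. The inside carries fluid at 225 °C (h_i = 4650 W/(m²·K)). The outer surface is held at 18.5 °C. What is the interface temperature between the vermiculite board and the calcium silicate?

Series thermal resistances, inner to outer:
  R'_conv,in = 1/(2πr h) = 1/(2π·0.0304·4650) = 0.001126 m·K/W
  R'_nickel alloy = ln(0.0359/0.0304)/(2πk) = 0.1663/(2π·12.8) = 0.002068 m·K/W
  R'_ceramic fibre blanket = ln(0.0600/0.0359)/(2πk) = 0.5136/(2π·0.0918) = 0.8904 m·K/W
  R'_vermiculite board = ln(0.0941/0.0600)/(2πk) = 0.4500/(2π·0.0592) = 1.210 m·K/W
  R'_calcium silicate = ln(0.107/0.0941)/(2πk) = 0.1285/(2π·0.0493) = 0.4147 m·K/W
ΣR = 0.001126 + 0.002068 + 0.8904 + 1.210 + 0.4147 = 2.518 m·K/W
Q' = ΔT/ΣR = (225 °C − 18.5 °C)/2.518 = 82.01 W/m
From the inner boundary to the vermiculite board/calcium silicate interface, ΣR_partial = 2.104 m·K/W.
T_interface = T_in − Q'·ΣR_partial = 225 °C − (82.01)(2.104) = 52.5 °C

T = 52.5 °C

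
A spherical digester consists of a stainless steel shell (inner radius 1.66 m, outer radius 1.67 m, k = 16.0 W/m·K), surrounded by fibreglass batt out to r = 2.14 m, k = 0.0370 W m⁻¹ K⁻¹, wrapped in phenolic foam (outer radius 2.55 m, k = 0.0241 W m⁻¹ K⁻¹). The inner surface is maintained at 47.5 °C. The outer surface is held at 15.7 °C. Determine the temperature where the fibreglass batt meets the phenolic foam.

Treat each layer as a resistance in series:
  R_stainless steel = (1/1.66 − 1/1.67)/(4πk) = 0.003607/(4π·16.0) = 1.794×10^-5 K/W
  R_fibreglass batt = (1/1.67 − 1/2.14)/(4πk) = 0.1315/(4π·0.0370) = 0.2828 K/W
  R_phenolic foam = (1/2.14 − 1/2.55)/(4πk) = 0.07513/(4π·0.0241) = 0.2481 K/W
ΣR = 1.794×10^-5 + 0.2828 + 0.2481 = 0.5309 K/W
Q = ΔT/ΣR = (47.5 °C − 15.7 °C)/0.5309 = 59.90 W
From the inner boundary to the fibreglass batt/phenolic foam interface, ΣR_partial = 0.2828 K/W.
T_interface = T_in − Q·ΣR_partial = 47.5 °C − (59.90)(0.2828) = 30.6 °C

T = 30.6 °C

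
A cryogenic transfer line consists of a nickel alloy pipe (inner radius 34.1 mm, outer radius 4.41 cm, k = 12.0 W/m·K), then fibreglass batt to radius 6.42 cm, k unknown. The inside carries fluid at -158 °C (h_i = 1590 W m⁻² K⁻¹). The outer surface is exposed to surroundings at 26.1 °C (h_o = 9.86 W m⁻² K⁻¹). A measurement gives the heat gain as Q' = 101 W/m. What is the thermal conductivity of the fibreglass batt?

ΣR = ΔT/Q' = |-158 − 26.1|/101 = 1.823 m·K/W
Known resistances:
  R'_conv,in = 1/(2πr h) = 1/(2π·0.0341·1590) = 0.002935 m·K/W
  R'_nickel alloy = ln(0.0441/0.0341)/(2πk) = 0.2572/(2π·12.0) = 0.003411 m·K/W
  R'_conv,out = 1/(2πr h) = 1/(2π·0.0642·9.86) = 0.2514 m·K/W
R_fibreglass batt = ΣR − ΣR_known = 1.823 − 0.2577 = 1.565 m·K/W
ln(r₂/r₁)/(2πk) = 1.565 ⇒ k = 0.3755/(2π·1.565) = 0.0382 W/m·K

k = 0.0382 W/m·K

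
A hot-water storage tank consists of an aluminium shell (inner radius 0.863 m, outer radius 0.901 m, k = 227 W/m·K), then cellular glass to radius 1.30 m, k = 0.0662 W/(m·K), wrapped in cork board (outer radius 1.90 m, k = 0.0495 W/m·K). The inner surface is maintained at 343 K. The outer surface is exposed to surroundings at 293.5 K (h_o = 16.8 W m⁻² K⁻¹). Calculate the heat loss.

Q = 61.8 W

Treat each layer as a resistance in series:
  R_aluminium = (1/0.863 − 1/0.901)/(4πk) = 0.04887/(4π·227) = 1.713×10^-5 K/W
  R_cellular glass = (1/0.901 − 1/1.30)/(4πk) = 0.3406/(4π·0.0662) = 0.4095 K/W
  R_cork board = (1/1.30 − 1/1.90)/(4πk) = 0.2429/(4π·0.0495) = 0.3905 K/W
  R_conv,out = 1/(4πr²h) = 1/(4π·1.90²·16.8) = 0.001312 K/W
ΣR = 1.713×10^-5 + 0.4095 + 0.3905 + 0.001312 = 0.8013 K/W
Q = ΔT/ΣR = (343 K − 293.5 K)/0.8013 = 61.8 W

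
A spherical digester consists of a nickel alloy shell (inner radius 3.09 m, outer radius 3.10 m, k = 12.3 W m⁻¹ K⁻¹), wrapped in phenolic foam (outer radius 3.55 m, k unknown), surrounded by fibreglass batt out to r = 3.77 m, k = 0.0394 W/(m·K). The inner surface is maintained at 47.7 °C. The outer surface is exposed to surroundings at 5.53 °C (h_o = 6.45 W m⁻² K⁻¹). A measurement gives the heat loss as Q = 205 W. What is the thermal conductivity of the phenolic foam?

k = 0.0190 W/m·K

ΣR = ΔT/Q = |47.7 − 5.53|/205 = 0.2057 K/W
Known resistances:
  R_nickel alloy = (1/3.09 − 1/3.10)/(4πk) = 0.001044/(4π·12.3) = 6.754×10^-6 K/W
  R_fibreglass batt = (1/3.55 − 1/3.77)/(4πk) = 0.01644/(4π·0.0394) = 0.03320 K/W
  R_conv,out = 1/(4πr²h) = 1/(4π·3.77²·6.45) = 8.681×10^-4 K/W
R_phenolic foam = ΣR − ΣR_known = 0.2057 − 0.03407 = 0.1716 K/W
(1/r₁−1/r₂)/(4πk) = 0.1716 ⇒ k = 0.04089/(4π·0.1716) = 0.0190 W/m·K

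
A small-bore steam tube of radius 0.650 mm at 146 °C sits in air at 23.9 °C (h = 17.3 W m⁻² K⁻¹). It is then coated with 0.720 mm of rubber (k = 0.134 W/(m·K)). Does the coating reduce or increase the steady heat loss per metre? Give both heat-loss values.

increases: 8.63 → 16.1 W/m

Critical radius for a cylinder: r_cr = k/h = 0.00775 m = 0.775 cm.
Outer radius after coating: r₂ = 6.50×10^-4 + 7.20×10^-4 = 0.001370 m.
Since r₁ < r_cr and r₂ ≤ r_cr, the coating moves toward the maximum at r_cr — heat loss rises.
Bare: R = 1/(2πr₁h) = 14.15 m·K/W; Q = 122.1/14.15 = 8.63 W/m.
Coated: R = R_cond + R_conv = 7.601 m·K/W; Q = 122.1/7.601 = 16.1 W/m.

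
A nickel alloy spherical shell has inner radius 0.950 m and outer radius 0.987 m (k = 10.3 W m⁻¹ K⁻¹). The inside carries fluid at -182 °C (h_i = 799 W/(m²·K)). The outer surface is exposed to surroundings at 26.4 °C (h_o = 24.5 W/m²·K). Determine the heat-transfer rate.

Treat each layer as a resistance in series:
  R_conv,in = 1/(4πr²h) = 1/(4π·0.950²·799) = 1.104×10^-4 K/W
  R_nickel alloy = (1/0.950 − 1/0.987)/(4πk) = 0.03946/(4π·10.3) = 3.049×10^-4 K/W
  R_conv,out = 1/(4πr²h) = 1/(4π·0.987²·24.5) = 0.003334 K/W
ΣR = 1.104×10^-4 + 3.049×10^-4 + 0.003334 = 0.003749 K/W
Q = ΔT/ΣR = (-182 °C − 26.4 °C)/0.003749 = -55600 W
(Negative Q ⇒ heat flows inward; heat gain = 55600 W.)

Q = 55.6 kW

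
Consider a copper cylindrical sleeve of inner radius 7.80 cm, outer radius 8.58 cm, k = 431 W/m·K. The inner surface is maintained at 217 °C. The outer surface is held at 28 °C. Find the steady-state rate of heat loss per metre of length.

Q' = 5370 kW/m

Q' = 2πk·ΔT/ln(r₂/r₁) = 2π × 431 × 189 / ln(0.0858/0.0780) = 5.37×10^6 W/m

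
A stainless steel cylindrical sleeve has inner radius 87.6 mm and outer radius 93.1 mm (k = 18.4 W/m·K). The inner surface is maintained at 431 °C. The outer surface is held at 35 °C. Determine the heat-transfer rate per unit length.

Q' = 7.52×10^5 W/m

Q' = 2πk·ΔT/ln(r₂/r₁) = 2π × 18.4 × 396 / ln(0.0931/0.0876) = 7.52×10^5 W/m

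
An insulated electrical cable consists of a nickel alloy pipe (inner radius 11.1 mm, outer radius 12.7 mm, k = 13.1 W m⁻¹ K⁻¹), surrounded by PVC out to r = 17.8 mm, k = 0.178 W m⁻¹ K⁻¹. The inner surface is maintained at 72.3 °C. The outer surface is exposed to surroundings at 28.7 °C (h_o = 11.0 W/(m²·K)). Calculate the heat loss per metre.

Treat each layer as a resistance in series:
  R'_nickel alloy = ln(0.0127/0.0111)/(2πk) = 0.1347/(2π·13.1) = 0.001636 m·K/W
  R'_PVC = ln(0.0178/0.0127)/(2πk) = 0.3376/(2π·0.178) = 0.3019 m·K/W
  R'_conv,out = 1/(2πr h) = 1/(2π·0.0178·11.0) = 0.8128 m·K/W
ΣR = 0.001636 + 0.3019 + 0.8128 = 1.116 m·K/W
Q' = ΔT/ΣR = (72.3 °C − 28.7 °C)/1.116 = 39.1 W/m

Q' = 39.1 W/m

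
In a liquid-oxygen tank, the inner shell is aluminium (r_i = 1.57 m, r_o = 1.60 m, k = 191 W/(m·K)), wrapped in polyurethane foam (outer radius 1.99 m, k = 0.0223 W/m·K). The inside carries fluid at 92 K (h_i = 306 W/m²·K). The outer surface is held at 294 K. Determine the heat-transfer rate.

Q = 462 W

Series thermal resistances, inner to outer:
  R_conv,in = 1/(4πr²h) = 1/(4π·1.57²·306) = 1.055×10^-4 K/W
  R_aluminium = (1/1.57 − 1/1.60)/(4πk) = 0.01194/(4π·191) = 4.976×10^-6 K/W
  R_polyurethane foam = (1/1.60 − 1/1.99)/(4πk) = 0.1225/(4π·0.0223) = 0.4371 K/W
ΣR = 1.055×10^-4 + 4.976×10^-6 + 0.4371 = 0.4372 K/W
Q = ΔT/ΣR = (92 K − 294 K)/0.4372 = -462 W
(Negative Q ⇒ heat flows inward; heat gain = 462 W.)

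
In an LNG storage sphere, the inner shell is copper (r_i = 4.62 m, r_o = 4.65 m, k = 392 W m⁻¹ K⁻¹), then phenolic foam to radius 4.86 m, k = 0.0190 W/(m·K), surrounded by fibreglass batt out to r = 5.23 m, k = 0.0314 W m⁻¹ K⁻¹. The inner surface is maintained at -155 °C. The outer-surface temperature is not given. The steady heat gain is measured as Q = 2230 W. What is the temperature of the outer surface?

T_out = 14.1 °C

Sum the resistances:
  R_copper = (1/4.62 − 1/4.65)/(4πk) = 0.001396/(4π·392) = 2.835×10^-7 K/W
  R_phenolic foam = (1/4.65 − 1/4.86)/(4πk) = 0.009292/(4π·0.0190) = 0.03892 K/W
  R_fibreglass batt = (1/4.86 − 1/5.23)/(4πk) = 0.01456/(4π·0.0314) = 0.03689 K/W
ΣR = 0.07581 K/W
ΔT = Q·ΣR = 2230 × 0.07581 = 169.1 K
Heat flows inward, so T_out = T_in + ΔT = -155 + 169.1 = 14.1 °C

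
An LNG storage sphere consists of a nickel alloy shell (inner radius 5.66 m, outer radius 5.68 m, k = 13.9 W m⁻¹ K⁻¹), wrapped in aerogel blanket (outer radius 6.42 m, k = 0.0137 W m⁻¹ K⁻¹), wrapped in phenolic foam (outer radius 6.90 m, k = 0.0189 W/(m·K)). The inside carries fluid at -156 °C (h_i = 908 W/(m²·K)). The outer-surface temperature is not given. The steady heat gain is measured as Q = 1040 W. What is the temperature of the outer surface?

T_out = 14.0 °C

Series resistances:
  R_conv,in = 1/(4πr²h) = 1/(4π·5.66²·908) = 2.736×10^-6 K/W
  R_nickel alloy = (1/5.66 − 1/5.68)/(4πk) = 6.221×10^-4/(4π·13.9) = 3.562×10^-6 K/W
  R_aerogel blanket = (1/5.68 − 1/6.42)/(4πk) = 0.02029/(4π·0.0137) = 0.1179 K/W
  R_phenolic foam = (1/6.42 − 1/6.90)/(4πk) = 0.01084/(4π·0.0189) = 0.04562 K/W
ΣR = 0.1635 K/W
ΔT = Q·ΣR = 1040 × 0.1635 = 170.0 K
Heat flows inward, so T_out = T_in + ΔT = -156 + 170.0 = 14.0 °C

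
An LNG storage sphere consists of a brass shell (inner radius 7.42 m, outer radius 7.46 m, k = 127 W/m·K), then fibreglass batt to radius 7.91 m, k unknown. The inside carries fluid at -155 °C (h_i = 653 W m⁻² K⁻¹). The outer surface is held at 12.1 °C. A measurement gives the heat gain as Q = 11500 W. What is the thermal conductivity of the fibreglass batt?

ΣR = ΔT/Q = |-155 − 12.1|/11500 = 0.01453 K/W
Known resistances:
  R_conv,in = 1/(4πr²h) = 1/(4π·7.42²·653) = 2.213×10^-6 K/W
  R_brass = (1/7.42 − 1/7.46)/(4πk) = 7.226×10^-4/(4π·127) = 4.528×10^-7 K/W
R_fibreglass batt = ΣR − ΣR_known = 0.01453 − 2.666×10^-6 = 0.01453 K/W
(1/r₁−1/r₂)/(4πk) = 0.01453 ⇒ k = 0.007626/(4π·0.01453) = 0.0418 W/m·K

k = 0.0418 W/m·K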